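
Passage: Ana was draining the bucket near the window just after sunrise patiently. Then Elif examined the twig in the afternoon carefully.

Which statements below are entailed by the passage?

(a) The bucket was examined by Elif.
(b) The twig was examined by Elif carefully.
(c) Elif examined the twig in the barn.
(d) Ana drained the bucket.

(a) Not entailed — Elif examined the twig, not the bucket; the bucket belongs to the draining event.
(b) Entailed — every conjunct here is already in the original examining event.
(c) Not entailed — 'in the barn' adds information not in the original event.
(d) Not entailed — 'was draining' is progressive on an accomplishment; it does not entail the completed 'drained'.

(b)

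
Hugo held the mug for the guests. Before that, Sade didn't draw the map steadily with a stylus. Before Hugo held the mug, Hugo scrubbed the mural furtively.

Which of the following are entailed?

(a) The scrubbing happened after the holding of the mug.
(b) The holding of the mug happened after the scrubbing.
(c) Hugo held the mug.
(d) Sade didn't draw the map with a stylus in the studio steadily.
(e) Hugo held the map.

(a) Not entailed — the narrative places the scrubbing before the holding, not after.
(b) Entailed — the narrative places the scrubbing before the holding.
(c) Entailed — dropping 'for the guests' leaves a sub-description the original still satisfies.
(d) Entailed — under negation, adding a further restriction is entailed: if no such drawing event occurred, none occurred in the studio either.
(e) Not entailed — Hugo held the mug, not the map; the map belongs to the drawing event.

(b), (c), (d)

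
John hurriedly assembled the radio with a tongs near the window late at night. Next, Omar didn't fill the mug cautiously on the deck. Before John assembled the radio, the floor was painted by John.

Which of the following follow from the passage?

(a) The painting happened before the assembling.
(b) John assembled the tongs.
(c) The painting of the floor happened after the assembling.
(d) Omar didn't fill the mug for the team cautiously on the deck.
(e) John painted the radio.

(a), (d)

(a) Entailed — the narrative places the painting before the assembling.
(b) Not entailed — the tongs is the instrument, not what was assembled.
(c) Not entailed — the narrative places the painting before the assembling, not after.
(d) Entailed — under negation, adding a further restriction is entailed: if no such filling event occurred, none occurred for the team either.
(e) Not entailed — John painted the floor, not the radio; the radio belongs to the assembling event.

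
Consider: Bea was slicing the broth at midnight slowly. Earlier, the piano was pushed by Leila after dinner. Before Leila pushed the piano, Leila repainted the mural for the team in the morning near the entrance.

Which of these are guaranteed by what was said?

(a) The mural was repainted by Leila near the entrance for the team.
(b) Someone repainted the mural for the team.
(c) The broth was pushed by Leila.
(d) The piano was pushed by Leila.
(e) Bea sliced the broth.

(a), (b), (d)

(a) Entailed — dropping 'in the morning' leaves a sub-description the original still satisfies.
(b) Entailed — dropping 'near the entrance', 'in the morning' and generalizing the agent leaves a sub-description the original still satisfies.
(c) Not entailed — Leila pushed the piano, not the broth; the broth belongs to the slicing event.
(d) Entailed — the original entails any weakening of itself; this just drops 'after dinner'.
(e) Not entailed — 'was slicing' is progressive on an accomplishment; it does not entail the completed 'sliced'.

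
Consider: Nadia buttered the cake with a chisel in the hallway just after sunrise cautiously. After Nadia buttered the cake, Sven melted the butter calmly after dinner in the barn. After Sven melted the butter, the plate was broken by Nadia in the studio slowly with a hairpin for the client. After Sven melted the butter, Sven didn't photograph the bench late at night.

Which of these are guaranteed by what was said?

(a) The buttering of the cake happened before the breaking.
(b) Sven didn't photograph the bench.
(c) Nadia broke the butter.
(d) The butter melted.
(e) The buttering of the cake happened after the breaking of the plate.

(a) Entailed — the narrative places the buttering before the breaking.
(b) Not entailed — dropping 'late at night' under negation is not valid — the original leaves open that Sven photographed the bench some other way.
(c) Not entailed — Nadia broke the plate, not the butter; the butter belongs to the melting event.
(d) Entailed — 'Sven melted the butter' is causative; it entails the inchoative 'the butter melted'.
(e) Not entailed — the narrative places the buttering before the breaking, not after.

(a), (d)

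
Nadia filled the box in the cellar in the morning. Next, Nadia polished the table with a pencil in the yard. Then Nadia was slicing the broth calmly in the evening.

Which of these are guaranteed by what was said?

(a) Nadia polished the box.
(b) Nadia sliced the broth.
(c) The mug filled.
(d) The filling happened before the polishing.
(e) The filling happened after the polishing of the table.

(d)

(a) Not entailed — Nadia polished the table, not the box; the box belongs to the filling event.
(b) Not entailed — 'was slicing' is progressive on an accomplishment; it does not entail the completed 'sliced'.
(c) Not entailed — the box is what filled, not the mug.
(d) Entailed — the narrative places the filling before the polishing.
(e) Not entailed — the narrative places the filling before the polishing, not after.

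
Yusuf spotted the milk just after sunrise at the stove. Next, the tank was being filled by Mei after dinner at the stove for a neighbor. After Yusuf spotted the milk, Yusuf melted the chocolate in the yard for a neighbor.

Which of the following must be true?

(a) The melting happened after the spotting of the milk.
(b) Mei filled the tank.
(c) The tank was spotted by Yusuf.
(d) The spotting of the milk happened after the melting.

(a)

(a) Entailed — the narrative places the spotting before the melting.
(b) Not entailed — 'was filling' is progressive on an accomplishment; it does not entail the completed 'filled'.
(c) Not entailed — Yusuf spotted the milk, not the tank; the tank belongs to the filling event.
(d) Not entailed — the narrative places the spotting before the melting, not after.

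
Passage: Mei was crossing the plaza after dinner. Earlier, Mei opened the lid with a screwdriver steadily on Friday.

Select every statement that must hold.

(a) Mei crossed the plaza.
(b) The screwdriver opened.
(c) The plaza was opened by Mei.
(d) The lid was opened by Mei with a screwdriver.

(d)

(a) Not entailed — 'was crossing' is progressive on an accomplishment; it does not entail the completed 'crossed'.
(b) Not entailed — the lid is what opened, not the screwdriver.
(c) Not entailed — Mei opened the lid, not the plaza; the plaza belongs to the crossing event.
(d) Entailed — dropping 'on Friday', 'steadily' leaves a sub-description the original still satisfies.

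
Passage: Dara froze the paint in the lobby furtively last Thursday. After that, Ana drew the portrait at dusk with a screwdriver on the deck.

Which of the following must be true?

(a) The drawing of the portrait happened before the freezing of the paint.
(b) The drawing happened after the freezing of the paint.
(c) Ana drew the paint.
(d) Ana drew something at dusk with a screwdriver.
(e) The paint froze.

(b), (d), (e)

(a) Not entailed — the narrative places the freezing before the drawing, not after.
(b) Entailed — the narrative places the freezing before the drawing.
(c) Not entailed — Ana drew the portrait, not the paint; the paint belongs to the freezing event.
(d) Entailed — every conjunct here is already in the original drawing event.
(e) Entailed — 'Dara froze the paint' is causative; it entails the inchoative 'the paint froze'.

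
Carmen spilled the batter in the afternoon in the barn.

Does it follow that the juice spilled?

no

Nothing is said about any juice; only the batter is affected.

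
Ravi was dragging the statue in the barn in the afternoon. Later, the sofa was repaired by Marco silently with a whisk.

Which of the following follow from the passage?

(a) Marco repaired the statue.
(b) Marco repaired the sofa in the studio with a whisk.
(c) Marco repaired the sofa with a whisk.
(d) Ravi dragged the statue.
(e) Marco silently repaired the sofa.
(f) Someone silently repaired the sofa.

(a) Not entailed — Marco repaired the sofa, not the statue; the statue belongs to the dragging event.
(b) Not entailed — 'in the studio' adds information not in the original event.
(c) Entailed — dropping 'silently' leaves a sub-description the original still satisfies.
(d) Entailed — 'drag' is an activity; 'was dragging' entails that some dragging happened, so 'dragged' holds.
(e) Entailed — the original entails any weakening of itself; this just drops 'with a whisk'.
(f) Entailed — every conjunct here is already in the original repairing event.

(c), (d), (e), (f)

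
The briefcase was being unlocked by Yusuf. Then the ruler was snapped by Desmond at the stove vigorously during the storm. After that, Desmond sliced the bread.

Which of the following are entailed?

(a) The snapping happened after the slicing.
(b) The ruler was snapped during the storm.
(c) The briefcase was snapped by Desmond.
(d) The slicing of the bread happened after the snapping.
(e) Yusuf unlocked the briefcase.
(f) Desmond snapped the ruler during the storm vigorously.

(b), (d), (f)

(a) Not entailed — the narrative places the snapping before the slicing, not after.
(b) Entailed — this follows by dropping conjuncts from the snapping event's description.
(c) Not entailed — Desmond snapped the ruler, not the briefcase; the briefcase belongs to the unlocking event.
(d) Entailed — the narrative places the snapping before the slicing.
(e) Not entailed — 'was unlocking' is progressive on an accomplishment; it does not entail the completed 'unlocked'.
(f) Entailed — the original entails any weakening of itself; this just drops 'at the stove'.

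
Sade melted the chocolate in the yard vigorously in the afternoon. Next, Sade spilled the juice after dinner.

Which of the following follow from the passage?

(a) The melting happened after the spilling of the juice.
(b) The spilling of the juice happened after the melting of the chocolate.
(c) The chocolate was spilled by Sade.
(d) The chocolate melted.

(a) Not entailed — the narrative places the melting before the spilling, not after.
(b) Entailed — the narrative places the melting before the spilling.
(c) Not entailed — Sade spilled the juice, not the chocolate; the chocolate belongs to the melting event.
(d) Entailed — 'Sade melted the chocolate' is causative; it entails the inchoative 'the chocolate melted'.

(b), (d)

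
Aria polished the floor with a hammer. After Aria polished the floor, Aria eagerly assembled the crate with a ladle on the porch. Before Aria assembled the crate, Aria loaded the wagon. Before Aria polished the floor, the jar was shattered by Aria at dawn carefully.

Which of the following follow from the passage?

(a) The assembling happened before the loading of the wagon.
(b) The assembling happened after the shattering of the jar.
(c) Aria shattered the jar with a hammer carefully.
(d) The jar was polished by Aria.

(b)

(a) Not entailed — the narrative places the loading before the assembling, not after.
(b) Entailed — the narrative places the shattering before the assembling.
(c) Not entailed — 'with a hammer' adds information not in the original event.
(d) Not entailed — Aria polished the floor, not the jar; the jar belongs to the shattering event.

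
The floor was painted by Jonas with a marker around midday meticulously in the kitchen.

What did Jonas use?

'with a marker' marks the instrument of the painting event.

a marker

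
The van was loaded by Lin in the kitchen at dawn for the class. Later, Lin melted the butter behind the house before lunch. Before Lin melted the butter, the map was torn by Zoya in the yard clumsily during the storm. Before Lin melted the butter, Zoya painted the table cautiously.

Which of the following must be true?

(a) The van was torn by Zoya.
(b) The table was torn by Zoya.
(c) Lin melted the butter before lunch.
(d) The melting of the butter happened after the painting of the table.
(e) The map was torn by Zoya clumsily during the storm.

(c), (d), (e)

(a) Not entailed — Zoya tore the map, not the van; the van belongs to the loading event.
(b) Not entailed — Zoya tore the map, not the table; the table belongs to the painting event.
(c) Entailed — dropping 'behind the house' leaves a sub-description the original still satisfies.
(d) Entailed — the narrative places the painting before the melting.
(e) Entailed — every conjunct here is already in the original tearing event.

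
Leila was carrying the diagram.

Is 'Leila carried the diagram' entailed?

'carry' is atelic; if Leila was carrying the diagram, then Leila carried the diagram (for some time).

yes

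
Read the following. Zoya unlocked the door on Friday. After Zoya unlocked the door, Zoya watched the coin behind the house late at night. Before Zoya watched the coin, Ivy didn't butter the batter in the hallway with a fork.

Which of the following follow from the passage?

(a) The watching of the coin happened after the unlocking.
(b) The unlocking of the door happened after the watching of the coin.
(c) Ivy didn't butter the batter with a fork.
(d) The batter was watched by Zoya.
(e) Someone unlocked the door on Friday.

(a), (e)

(a) Entailed — the narrative places the unlocking before the watching.
(b) Not entailed — the narrative places the unlocking before the watching, not after.
(c) Not entailed — dropping 'in the hallway' under negation is not valid — the original leaves open that Ivy buttered the batter some other way.
(d) Not entailed — Zoya watched the coin, not the batter; the batter belongs to the buttering event.
(e) Entailed — the original entails any weakening of itself; this just generalizes the agent.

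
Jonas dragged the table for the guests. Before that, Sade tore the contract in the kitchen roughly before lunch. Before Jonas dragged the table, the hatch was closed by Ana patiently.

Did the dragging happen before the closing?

no

The narrative orders the closing before the dragging.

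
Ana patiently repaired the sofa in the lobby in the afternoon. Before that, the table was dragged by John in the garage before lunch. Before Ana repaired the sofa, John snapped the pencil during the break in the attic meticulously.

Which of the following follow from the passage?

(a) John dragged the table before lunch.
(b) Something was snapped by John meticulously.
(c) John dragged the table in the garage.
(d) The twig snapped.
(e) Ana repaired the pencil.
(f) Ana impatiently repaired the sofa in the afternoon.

(a), (b), (c)

(a) Entailed — dropping 'in the garage' leaves a sub-description the original still satisfies.
(b) Entailed — every conjunct here is already in the original snapping event.
(c) Entailed — every conjunct here is already in the original dragging event.
(d) Not entailed — the pencil is what snapped, not the twig.
(e) Not entailed — Ana repaired the sofa, not the pencil; the pencil belongs to the snapping event.
(f) Not entailed — 'impatiently' adds a manner not in (and inconsistent with) the original.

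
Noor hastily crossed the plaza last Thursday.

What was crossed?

'the plaza' marks the patient of the crossing event.

the plaza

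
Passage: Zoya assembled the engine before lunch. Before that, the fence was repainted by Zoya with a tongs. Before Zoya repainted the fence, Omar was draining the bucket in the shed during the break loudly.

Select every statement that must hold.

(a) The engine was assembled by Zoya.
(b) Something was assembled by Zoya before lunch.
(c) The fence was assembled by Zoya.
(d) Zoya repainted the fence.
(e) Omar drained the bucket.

(a), (b), (d)

(a) Entailed — dropping 'before lunch' leaves a sub-description the original still satisfies.
(b) Entailed — the original entails any weakening of itself; this just generalizes the patient.
(c) Not entailed — Zoya assembled the engine, not the fence; the fence belongs to the repainting event.
(d) Entailed — dropping 'with a tongs' leaves a sub-description the original still satisfies.
(e) Not entailed — 'was draining' is progressive on an accomplishment; it does not entail the completed 'drained'.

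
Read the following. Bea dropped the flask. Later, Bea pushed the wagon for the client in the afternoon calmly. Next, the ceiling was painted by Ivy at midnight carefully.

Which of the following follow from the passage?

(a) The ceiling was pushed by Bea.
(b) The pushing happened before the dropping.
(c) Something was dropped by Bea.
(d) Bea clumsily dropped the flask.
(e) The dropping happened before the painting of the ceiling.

(a) Not entailed — Bea pushed the wagon, not the ceiling; the ceiling belongs to the painting event.
(b) Not entailed — the narrative places the dropping before the pushing, not after.
(c) Entailed — the original entails any weakening of itself; this just generalizes the patient.
(d) Not entailed — 'clumsily' adds information not in the original event.
(e) Entailed — the narrative places the dropping before the painting.

(c), (e)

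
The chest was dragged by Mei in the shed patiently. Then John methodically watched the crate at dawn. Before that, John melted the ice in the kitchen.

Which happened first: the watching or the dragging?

The connectives place the dragging before the watching.

the dragging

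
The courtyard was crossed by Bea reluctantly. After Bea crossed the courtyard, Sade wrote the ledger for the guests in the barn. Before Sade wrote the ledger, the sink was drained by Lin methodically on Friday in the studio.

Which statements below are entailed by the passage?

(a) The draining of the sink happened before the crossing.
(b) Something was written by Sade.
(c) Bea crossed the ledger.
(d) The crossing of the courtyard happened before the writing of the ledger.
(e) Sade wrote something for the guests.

(b), (d), (e)

(a) Not entailed — the narrative doesn't order the draining relative to the crossing.
(b) Entailed — dropping 'for the guests', 'in the barn' and generalizing the patient leaves a sub-description the original still satisfies.
(c) Not entailed — Bea crossed the courtyard, not the ledger; the ledger belongs to the writing event.
(d) Entailed — the narrative places the crossing before the writing.
(e) Entailed — this follows by dropping conjuncts from the writing event's description.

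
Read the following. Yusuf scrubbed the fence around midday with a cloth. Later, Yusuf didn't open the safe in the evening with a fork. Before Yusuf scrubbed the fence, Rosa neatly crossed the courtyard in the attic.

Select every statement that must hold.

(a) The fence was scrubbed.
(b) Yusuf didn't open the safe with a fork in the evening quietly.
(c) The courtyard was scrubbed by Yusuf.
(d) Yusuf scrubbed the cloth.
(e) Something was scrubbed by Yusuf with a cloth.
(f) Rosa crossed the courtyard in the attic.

(a) Entailed — this follows by dropping conjuncts from the scrubbing event's description.
(b) Entailed — under negation, adding a further restriction is entailed: if no such opening event occurred, none occurred quietly either.
(c) Not entailed — Yusuf scrubbed the fence, not the courtyard; the courtyard belongs to the crossing event.
(d) Not entailed — the cloth is the instrument, not what was scrubbed.
(e) Entailed — every conjunct here is already in the original scrubbing event.
(f) Entailed — the original entails any weakening of itself; this just drops 'neatly'.

(a), (b), (e), (f)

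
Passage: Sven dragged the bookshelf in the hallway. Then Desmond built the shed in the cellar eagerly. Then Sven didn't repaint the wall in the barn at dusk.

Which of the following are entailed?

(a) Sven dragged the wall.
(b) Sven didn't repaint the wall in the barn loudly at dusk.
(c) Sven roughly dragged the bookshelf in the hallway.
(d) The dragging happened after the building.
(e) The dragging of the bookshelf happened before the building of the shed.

(b), (e)

(a) Not entailed — Sven dragged the bookshelf, not the wall; the wall belongs to the repainting event.
(b) Entailed — under negation, adding a further restriction is entailed: if no such repainting event occurred, none occurred loudly either.
(c) Not entailed — 'roughly' adds information not in the original event.
(d) Not entailed — the narrative places the dragging before the building, not after.
(e) Entailed — the narrative places the dragging before the building.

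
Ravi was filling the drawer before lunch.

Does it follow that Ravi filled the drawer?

'was filling' is progressive; for an accomplishment like 'fill the drawer', it doesn't entail completion.

no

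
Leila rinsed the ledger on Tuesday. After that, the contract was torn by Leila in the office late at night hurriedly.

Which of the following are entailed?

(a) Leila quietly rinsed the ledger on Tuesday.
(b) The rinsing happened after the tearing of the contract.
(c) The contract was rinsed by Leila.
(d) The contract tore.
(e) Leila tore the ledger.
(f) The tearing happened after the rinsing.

(d), (f)

(a) Not entailed — 'quietly' adds information not in the original event.
(b) Not entailed — the narrative places the rinsing before the tearing, not after.
(c) Not entailed — Leila rinsed the ledger, not the contract; the contract belongs to the tearing event.
(d) Entailed — 'Leila tore the contract' is causative; it entails the inchoative 'the contract tore'.
(e) Not entailed — Leila tore the contract, not the ledger; the ledger belongs to the rinsing event.
(f) Entailed — the narrative places the rinsing before the tearing.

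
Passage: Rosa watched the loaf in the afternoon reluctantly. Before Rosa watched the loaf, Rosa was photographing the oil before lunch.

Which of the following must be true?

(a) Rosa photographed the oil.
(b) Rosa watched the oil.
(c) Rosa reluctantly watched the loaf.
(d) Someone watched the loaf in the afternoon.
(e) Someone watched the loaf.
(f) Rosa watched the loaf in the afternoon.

(a) Not entailed — 'was photographing' is progressive on an accomplishment; it does not entail the completed 'photographed'.
(b) Not entailed — Rosa watched the loaf, not the oil; the oil belongs to the photographing event.
(c) Entailed — every conjunct here is already in the original watching event.
(d) Entailed — this follows by dropping conjuncts from the watching event's description.
(e) Entailed — dropping 'in the afternoon', 'reluctantly' and generalizing the agent leaves a sub-description the original still satisfies.
(f) Entailed — dropping 'reluctantly' leaves a sub-description the original still satisfies.

(c), (d), (e), (f)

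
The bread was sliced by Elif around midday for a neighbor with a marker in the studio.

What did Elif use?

'with a marker' marks the instrument of the slicing event.

a marker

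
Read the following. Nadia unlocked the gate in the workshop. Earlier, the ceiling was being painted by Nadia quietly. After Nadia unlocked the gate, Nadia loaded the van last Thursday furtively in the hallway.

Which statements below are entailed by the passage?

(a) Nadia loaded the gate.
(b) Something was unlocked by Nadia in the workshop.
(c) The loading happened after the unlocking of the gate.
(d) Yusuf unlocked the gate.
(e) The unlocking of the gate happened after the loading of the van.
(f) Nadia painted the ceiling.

(a) Not entailed — Nadia loaded the van, not the gate; the gate belongs to the unlocking event.
(b) Entailed — every conjunct here is already in the original unlocking event.
(c) Entailed — the narrative places the unlocking before the loading.
(d) Not entailed — the passage has Nadia unlocking the gate, not Yusuf.
(e) Not entailed — the narrative places the unlocking before the loading, not after.
(f) Not entailed — 'was painting' is progressive on an accomplishment; it does not entail the completed 'painted'.

(b), (c)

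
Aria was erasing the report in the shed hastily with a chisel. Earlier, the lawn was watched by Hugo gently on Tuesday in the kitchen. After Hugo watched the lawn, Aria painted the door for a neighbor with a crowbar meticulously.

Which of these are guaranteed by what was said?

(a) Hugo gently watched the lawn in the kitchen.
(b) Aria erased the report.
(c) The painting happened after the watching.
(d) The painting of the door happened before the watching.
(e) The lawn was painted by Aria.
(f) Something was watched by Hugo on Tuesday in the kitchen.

(a), (c), (f)

(a) Entailed — the original entails any weakening of itself; this just drops 'on Tuesday'.
(b) Not entailed — 'was erasing' is progressive on an accomplishment; it does not entail the completed 'erased'.
(c) Entailed — the narrative places the watching before the painting.
(d) Not entailed — the narrative places the watching before the painting, not after.
(e) Not entailed — Aria painted the door, not the lawn; the lawn belongs to the watching event.
(f) Entailed — every conjunct here is already in the original watching event.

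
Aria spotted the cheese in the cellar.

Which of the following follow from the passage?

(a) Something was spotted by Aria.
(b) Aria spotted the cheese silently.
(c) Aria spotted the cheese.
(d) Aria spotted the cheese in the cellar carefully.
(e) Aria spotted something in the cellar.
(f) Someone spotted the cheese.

(a), (c), (e), (f)

(a) Entailed — this follows by dropping conjuncts from the spotting event's description.
(b) Not entailed — 'silently' adds information not in the original event.
(c) Entailed — dropping 'in the cellar' leaves a sub-description the original still satisfies.
(d) Not entailed — 'carefully' adds information not in the original event.
(e) Entailed — this follows by dropping conjuncts from the spotting event's description.
(f) Entailed — the original entails any weakening of itself; this just drops 'in the cellar' and generalizes the agent.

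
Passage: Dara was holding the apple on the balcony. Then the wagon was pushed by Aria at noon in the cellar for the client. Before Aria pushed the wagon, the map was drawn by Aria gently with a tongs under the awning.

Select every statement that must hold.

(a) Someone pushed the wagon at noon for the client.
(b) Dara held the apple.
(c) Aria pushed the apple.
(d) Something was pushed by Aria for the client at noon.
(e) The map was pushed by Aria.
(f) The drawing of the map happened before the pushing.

(a) Entailed — this follows by dropping conjuncts from the pushing event's description.
(b) Entailed — 'hold' is an activity; 'was holding' entails that some holding happened, so 'held' holds.
(c) Not entailed — Aria pushed the wagon, not the apple; the apple belongs to the holding event.
(d) Entailed — the original entails any weakening of itself; this just drops 'in the cellar' and generalizes the patient.
(e) Not entailed — Aria pushed the wagon, not the map; the map belongs to the drawing event.
(f) Entailed — the narrative places the drawing before the pushing.

(a), (b), (d), (f)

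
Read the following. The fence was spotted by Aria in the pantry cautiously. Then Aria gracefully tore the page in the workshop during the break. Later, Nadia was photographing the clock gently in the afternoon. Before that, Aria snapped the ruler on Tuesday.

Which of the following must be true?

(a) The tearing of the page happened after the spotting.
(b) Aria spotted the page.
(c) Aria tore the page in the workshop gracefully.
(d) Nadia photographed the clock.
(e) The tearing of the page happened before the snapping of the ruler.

(a), (c)

(a) Entailed — the narrative places the spotting before the tearing.
(b) Not entailed — Aria spotted the fence, not the page; the page belongs to the tearing event.
(c) Entailed — every conjunct here is already in the original tearing event.
(d) Not entailed — 'was photographing' is progressive on an accomplishment; it does not entail the completed 'photographed'.
(e) Not entailed — the narrative doesn't order the tearing relative to the snapping.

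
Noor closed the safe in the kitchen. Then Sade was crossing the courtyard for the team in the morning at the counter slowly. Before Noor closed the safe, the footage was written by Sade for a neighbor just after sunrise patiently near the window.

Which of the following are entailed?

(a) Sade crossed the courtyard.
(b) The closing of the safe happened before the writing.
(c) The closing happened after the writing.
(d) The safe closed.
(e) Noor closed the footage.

(a) Not entailed — 'was crossing' is progressive on an accomplishment; it does not entail the completed 'crossed'.
(b) Not entailed — the narrative places the writing before the closing, not after.
(c) Entailed — the narrative places the writing before the closing.
(d) Entailed — 'Noor closed the safe' is causative; it entails the inchoative 'the safe closed'.
(e) Not entailed — Noor closed the safe, not the footage; the footage belongs to the writing event.

(c), (d)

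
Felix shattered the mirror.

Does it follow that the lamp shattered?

Nothing is said about any lamp; only the mirror is affected.

no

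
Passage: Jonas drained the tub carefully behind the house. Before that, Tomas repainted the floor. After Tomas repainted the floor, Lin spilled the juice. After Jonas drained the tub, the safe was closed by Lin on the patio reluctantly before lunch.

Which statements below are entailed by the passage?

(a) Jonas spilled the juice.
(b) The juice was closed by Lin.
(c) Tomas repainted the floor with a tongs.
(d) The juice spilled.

(d)

(a) Not entailed — the passage has Lin spilling the juice, not Jonas.
(b) Not entailed — Lin closed the safe, not the juice; the juice belongs to the spilling event.
(c) Not entailed — 'with a tongs' adds information not in the original event.
(d) Entailed — 'Lin spilled the juice' is causative; it entails the inchoative 'the juice spilled'.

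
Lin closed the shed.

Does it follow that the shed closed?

yes

'Lin closed the shed' is the causative; it entails the inchoative 'the shed closed'.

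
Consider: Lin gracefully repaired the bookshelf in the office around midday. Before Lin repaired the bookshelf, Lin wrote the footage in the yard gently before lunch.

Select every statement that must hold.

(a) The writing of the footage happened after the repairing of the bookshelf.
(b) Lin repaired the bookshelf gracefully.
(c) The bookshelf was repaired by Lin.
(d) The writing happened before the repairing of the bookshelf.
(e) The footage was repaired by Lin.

(b), (c), (d)

(a) Not entailed — the narrative places the writing before the repairing, not after.
(b) Entailed — every conjunct here is already in the original repairing event.
(c) Entailed — the original entails any weakening of itself; this just drops 'gracefully', 'around midday', 'in the office'.
(d) Entailed — the narrative places the writing before the repairing.
(e) Not entailed — Lin repaired the bookshelf, not the footage; the footage belongs to the writing event.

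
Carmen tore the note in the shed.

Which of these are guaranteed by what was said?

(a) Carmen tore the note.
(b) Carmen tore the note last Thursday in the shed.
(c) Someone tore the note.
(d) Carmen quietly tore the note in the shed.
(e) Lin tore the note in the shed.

(a), (c)

(a) Entailed — this follows by dropping conjuncts from the tearing event's description.
(b) Not entailed — 'last Thursday' adds information not in the original event.
(c) Entailed — every conjunct here is already in the original tearing event.
(d) Not entailed — 'quietly' adds information not in the original event.
(e) Not entailed — the passage has Carmen tearing the note, not Lin.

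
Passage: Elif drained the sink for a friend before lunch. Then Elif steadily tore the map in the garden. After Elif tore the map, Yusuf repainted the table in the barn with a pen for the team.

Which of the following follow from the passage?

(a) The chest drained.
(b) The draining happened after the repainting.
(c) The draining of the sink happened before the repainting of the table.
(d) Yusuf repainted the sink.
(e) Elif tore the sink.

(a) Not entailed — the sink is what drained, not the chest.
(b) Not entailed — the narrative places the draining before the repainting, not after.
(c) Entailed — the narrative places the draining before the repainting.
(d) Not entailed — Yusuf repainted the table, not the sink; the sink belongs to the draining event.
(e) Not entailed — Elif tore the map, not the sink; the sink belongs to the draining event.

(c)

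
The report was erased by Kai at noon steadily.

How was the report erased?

'steadily' marks the manner of the erasing event.

steadily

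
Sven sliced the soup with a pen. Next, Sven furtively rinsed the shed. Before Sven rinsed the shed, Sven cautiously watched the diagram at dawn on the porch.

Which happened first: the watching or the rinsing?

the watching

The connectives place the watching before the rinsing.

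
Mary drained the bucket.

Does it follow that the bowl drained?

no

Nothing is said about any bowl; only the bucket is affected.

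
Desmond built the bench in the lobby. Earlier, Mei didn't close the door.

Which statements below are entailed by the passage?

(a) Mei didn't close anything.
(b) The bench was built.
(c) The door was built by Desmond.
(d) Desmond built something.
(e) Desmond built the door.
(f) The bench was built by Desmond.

(a) Not entailed — the original only denies this specific event; Mei may have closed something else.
(b) Entailed — every conjunct here is already in the original building event.
(c) Not entailed — Desmond built the bench, not the door; the door belongs to the closing event.
(d) Entailed — every conjunct here is already in the original building event.
(e) Not entailed — Desmond built the bench, not the door; the door belongs to the closing event.
(f) Entailed — every conjunct here is already in the original building event.

(b), (d), (f)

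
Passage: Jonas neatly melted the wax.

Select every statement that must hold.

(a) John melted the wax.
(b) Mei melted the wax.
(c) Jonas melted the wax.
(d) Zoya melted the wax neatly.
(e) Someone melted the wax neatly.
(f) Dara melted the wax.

(a) Not entailed — the passage has Jonas melting the wax, not John.
(b) Not entailed — the passage has Jonas melting the wax, not Mei.
(c) Entailed — every conjunct here is already in the original melting event.
(d) Not entailed — the passage has Jonas melting the wax, not Zoya.
(e) Entailed — generalizing the agent leaves a sub-description the original still satisfies.
(f) Not entailed — the passage has Jonas melting the wax, not Dara.

(c), (e)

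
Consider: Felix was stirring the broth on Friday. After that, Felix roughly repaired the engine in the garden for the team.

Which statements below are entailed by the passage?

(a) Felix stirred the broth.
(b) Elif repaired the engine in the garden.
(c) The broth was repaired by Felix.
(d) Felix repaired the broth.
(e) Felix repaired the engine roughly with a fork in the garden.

(a) Entailed — 'stir' is an activity; 'was stirring' entails that some stirring happened, so 'stirred' holds.
(b) Not entailed — the passage has Felix repairing the engine, not Elif.
(c) Not entailed — Felix repaired the engine, not the broth; the broth belongs to the stirring event.
(d) Not entailed — Felix repaired the engine, not the broth; the broth belongs to the stirring event.
(e) Not entailed — 'with a fork' adds information not in the original event.

(a)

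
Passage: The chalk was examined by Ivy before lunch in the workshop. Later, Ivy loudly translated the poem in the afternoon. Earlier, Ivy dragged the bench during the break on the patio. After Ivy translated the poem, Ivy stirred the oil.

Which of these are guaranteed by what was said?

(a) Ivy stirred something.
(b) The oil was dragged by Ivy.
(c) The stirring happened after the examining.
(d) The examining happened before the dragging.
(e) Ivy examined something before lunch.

(a) Entailed — this follows by dropping conjuncts from the stirring event's description.
(b) Not entailed — Ivy dragged the bench, not the oil; the oil belongs to the stirring event.
(c) Entailed — the narrative places the examining before the stirring.
(d) Not entailed — the narrative doesn't order the examining relative to the dragging.
(e) Entailed — the original entails any weakening of itself; this just drops 'in the workshop' and generalizes the patient.

(a), (c), (e)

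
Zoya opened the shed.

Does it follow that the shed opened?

'Zoya opened the shed' is the causative; it entails the inchoative 'the shed opened'.

yes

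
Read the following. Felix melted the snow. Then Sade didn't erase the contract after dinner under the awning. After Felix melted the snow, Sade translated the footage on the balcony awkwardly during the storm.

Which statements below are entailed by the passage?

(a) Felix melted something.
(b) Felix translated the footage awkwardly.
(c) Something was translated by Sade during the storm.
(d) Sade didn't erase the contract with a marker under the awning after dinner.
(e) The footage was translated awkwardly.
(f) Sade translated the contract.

(a), (c), (d), (e)

(a) Entailed — the original entails any weakening of itself; this just generalizes the patient.
(b) Not entailed — the passage has Sade translating the footage, not Felix.
(c) Entailed — this follows by dropping conjuncts from the translating event's description.
(d) Entailed — under negation, adding a further restriction is entailed: if no such erasing event occurred, none occurred with a marker either.
(e) Entailed — dropping 'during the storm', 'on the balcony' and generalizing the agent leaves a sub-description the original still satisfies.
(f) Not entailed — Sade translated the footage, not the contract; the contract belongs to the erasing event.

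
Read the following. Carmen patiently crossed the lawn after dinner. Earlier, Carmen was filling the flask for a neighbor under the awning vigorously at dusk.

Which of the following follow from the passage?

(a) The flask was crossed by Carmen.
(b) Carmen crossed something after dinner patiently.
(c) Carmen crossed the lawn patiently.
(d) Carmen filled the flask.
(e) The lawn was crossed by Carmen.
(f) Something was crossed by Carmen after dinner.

(a) Not entailed — Carmen crossed the lawn, not the flask; the flask belongs to the filling event.
(b) Entailed — this follows by dropping conjuncts from the crossing event's description.
(c) Entailed — this follows by dropping conjuncts from the crossing event's description.
(d) Not entailed — 'was filling' is progressive on an accomplishment; it does not entail the completed 'filled'.
(e) Entailed — the original entails any weakening of itself; this just drops 'patiently', 'after dinner'.
(f) Entailed — this follows by dropping conjuncts from the crossing event's description.

(b), (c), (e), (f)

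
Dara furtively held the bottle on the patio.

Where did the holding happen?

'on the patio' marks the location of the holding event.

on the patio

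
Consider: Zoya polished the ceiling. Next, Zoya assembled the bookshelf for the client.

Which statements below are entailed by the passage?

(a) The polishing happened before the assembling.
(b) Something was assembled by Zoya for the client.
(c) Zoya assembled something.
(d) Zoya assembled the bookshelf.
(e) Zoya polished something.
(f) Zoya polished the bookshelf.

(a), (b), (c), (d), (e)

(a) Entailed — the narrative places the polishing before the assembling.
(b) Entailed — generalizing the patient leaves a sub-description the original still satisfies.
(c) Entailed — dropping 'for the client' and generalizing the patient leaves a sub-description the original still satisfies.
(d) Entailed — dropping 'for the client' leaves a sub-description the original still satisfies.
(e) Entailed — generalizing the patient leaves a sub-description the original still satisfies.
(f) Not entailed — Zoya polished the ceiling, not the bookshelf; the bookshelf belongs to the assembling event.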